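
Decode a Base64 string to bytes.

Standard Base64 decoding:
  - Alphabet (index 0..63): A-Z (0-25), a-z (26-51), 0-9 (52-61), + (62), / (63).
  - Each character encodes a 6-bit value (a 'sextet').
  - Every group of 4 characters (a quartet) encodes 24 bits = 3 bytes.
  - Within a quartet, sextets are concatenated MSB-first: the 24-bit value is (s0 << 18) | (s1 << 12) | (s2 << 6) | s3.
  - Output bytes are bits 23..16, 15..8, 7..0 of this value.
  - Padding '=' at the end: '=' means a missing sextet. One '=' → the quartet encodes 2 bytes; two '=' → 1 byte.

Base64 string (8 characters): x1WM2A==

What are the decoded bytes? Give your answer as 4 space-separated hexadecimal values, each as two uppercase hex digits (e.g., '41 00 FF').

Answer: C7 55 8C D8

Derivation:
After char 0 ('x'=49): chars_in_quartet=1 acc=0x31 bytes_emitted=0
After char 1 ('1'=53): chars_in_quartet=2 acc=0xC75 bytes_emitted=0
After char 2 ('W'=22): chars_in_quartet=3 acc=0x31D56 bytes_emitted=0
After char 3 ('M'=12): chars_in_quartet=4 acc=0xC7558C -> emit C7 55 8C, reset; bytes_emitted=3
After char 4 ('2'=54): chars_in_quartet=1 acc=0x36 bytes_emitted=3
After char 5 ('A'=0): chars_in_quartet=2 acc=0xD80 bytes_emitted=3
Padding '==': partial quartet acc=0xD80 -> emit D8; bytes_emitted=4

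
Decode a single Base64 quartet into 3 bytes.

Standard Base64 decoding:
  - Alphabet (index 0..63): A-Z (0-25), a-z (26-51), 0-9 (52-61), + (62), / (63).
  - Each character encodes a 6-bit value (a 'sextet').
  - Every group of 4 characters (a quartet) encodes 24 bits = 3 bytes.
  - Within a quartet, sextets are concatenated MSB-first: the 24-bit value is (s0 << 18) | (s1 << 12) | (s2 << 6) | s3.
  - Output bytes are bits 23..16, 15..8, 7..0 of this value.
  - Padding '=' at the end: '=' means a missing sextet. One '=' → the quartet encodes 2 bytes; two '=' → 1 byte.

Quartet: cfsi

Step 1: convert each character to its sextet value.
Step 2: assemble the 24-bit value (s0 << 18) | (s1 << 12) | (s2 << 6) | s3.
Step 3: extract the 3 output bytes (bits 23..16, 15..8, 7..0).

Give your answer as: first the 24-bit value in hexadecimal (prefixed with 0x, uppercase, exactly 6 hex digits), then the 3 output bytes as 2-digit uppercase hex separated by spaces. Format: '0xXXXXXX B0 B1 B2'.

Answer: 0x71FB22 71 FB 22

Derivation:
Sextets: c=28, f=31, s=44, i=34
24-bit: (28<<18) | (31<<12) | (44<<6) | 34
      = 0x700000 | 0x01F000 | 0x000B00 | 0x000022
      = 0x71FB22
Bytes: (v>>16)&0xFF=71, (v>>8)&0xFF=FB, v&0xFF=22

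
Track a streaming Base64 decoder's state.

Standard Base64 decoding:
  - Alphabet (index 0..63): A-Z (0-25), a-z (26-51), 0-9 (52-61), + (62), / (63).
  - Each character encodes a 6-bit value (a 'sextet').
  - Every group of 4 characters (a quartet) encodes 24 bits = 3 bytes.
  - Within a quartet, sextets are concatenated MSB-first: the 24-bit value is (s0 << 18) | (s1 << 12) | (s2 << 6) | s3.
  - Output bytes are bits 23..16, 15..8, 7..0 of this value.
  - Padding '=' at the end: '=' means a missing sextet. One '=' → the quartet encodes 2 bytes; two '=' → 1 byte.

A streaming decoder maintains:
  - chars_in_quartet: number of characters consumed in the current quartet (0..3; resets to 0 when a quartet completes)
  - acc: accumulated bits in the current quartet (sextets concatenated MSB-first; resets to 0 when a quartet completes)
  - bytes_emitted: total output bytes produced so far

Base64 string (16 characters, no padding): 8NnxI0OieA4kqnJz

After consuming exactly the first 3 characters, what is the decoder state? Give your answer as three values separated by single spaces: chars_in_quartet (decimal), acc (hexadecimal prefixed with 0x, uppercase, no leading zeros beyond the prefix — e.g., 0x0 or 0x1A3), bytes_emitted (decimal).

After char 0 ('8'=60): chars_in_quartet=1 acc=0x3C bytes_emitted=0
After char 1 ('N'=13): chars_in_quartet=2 acc=0xF0D bytes_emitted=0
After char 2 ('n'=39): chars_in_quartet=3 acc=0x3C367 bytes_emitted=0

Answer: 3 0x3C367 0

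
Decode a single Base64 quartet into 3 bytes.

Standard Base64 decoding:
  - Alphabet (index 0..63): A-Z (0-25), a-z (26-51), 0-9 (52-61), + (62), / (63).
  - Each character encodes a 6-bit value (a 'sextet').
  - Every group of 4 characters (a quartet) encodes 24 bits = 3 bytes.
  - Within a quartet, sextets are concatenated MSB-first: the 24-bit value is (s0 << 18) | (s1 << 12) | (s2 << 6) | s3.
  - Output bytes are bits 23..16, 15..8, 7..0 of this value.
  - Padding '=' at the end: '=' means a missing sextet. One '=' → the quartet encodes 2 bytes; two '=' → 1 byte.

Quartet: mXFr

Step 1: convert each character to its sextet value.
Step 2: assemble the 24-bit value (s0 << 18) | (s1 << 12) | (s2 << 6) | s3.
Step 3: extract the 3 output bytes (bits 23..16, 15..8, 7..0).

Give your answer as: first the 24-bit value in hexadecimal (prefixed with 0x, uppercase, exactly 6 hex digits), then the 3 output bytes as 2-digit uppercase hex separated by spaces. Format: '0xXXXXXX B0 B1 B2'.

Answer: 0x99716B 99 71 6B

Derivation:
Sextets: m=38, X=23, F=5, r=43
24-bit: (38<<18) | (23<<12) | (5<<6) | 43
      = 0x980000 | 0x017000 | 0x000140 | 0x00002B
      = 0x99716B
Bytes: (v>>16)&0xFF=99, (v>>8)&0xFF=71, v&0xFF=6B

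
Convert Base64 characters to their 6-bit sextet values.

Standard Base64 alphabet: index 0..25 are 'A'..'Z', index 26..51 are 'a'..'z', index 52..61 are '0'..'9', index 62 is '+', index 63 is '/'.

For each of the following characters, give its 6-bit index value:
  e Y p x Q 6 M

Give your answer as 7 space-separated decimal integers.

Answer: 30 24 41 49 16 58 12

Derivation:
'e': a..z range, 26 + ord('e') − ord('a') = 30
'Y': A..Z range, ord('Y') − ord('A') = 24
'p': a..z range, 26 + ord('p') − ord('a') = 41
'x': a..z range, 26 + ord('x') − ord('a') = 49
'Q': A..Z range, ord('Q') − ord('A') = 16
'6': 0..9 range, 52 + ord('6') − ord('0') = 58
'M': A..Z range, ord('M') − ord('A') = 12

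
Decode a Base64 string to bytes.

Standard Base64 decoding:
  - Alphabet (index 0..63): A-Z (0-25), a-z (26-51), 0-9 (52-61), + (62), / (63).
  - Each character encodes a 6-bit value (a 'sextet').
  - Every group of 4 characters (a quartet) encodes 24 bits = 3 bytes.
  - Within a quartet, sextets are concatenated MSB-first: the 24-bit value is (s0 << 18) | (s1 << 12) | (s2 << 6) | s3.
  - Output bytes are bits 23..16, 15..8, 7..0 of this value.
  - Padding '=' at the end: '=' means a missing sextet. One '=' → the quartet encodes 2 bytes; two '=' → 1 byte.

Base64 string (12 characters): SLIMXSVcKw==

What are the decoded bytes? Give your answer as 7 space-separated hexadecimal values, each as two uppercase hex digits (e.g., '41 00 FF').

After char 0 ('S'=18): chars_in_quartet=1 acc=0x12 bytes_emitted=0
After char 1 ('L'=11): chars_in_quartet=2 acc=0x48B bytes_emitted=0
After char 2 ('I'=8): chars_in_quartet=3 acc=0x122C8 bytes_emitted=0
After char 3 ('M'=12): chars_in_quartet=4 acc=0x48B20C -> emit 48 B2 0C, reset; bytes_emitted=3
After char 4 ('X'=23): chars_in_quartet=1 acc=0x17 bytes_emitted=3
After char 5 ('S'=18): chars_in_quartet=2 acc=0x5D2 bytes_emitted=3
After char 6 ('V'=21): chars_in_quartet=3 acc=0x17495 bytes_emitted=3
After char 7 ('c'=28): chars_in_quartet=4 acc=0x5D255C -> emit 5D 25 5C, reset; bytes_emitted=6
After char 8 ('K'=10): chars_in_quartet=1 acc=0xA bytes_emitted=6
After char 9 ('w'=48): chars_in_quartet=2 acc=0x2B0 bytes_emitted=6
Padding '==': partial quartet acc=0x2B0 -> emit 2B; bytes_emitted=7

Answer: 48 B2 0C 5D 25 5C 2B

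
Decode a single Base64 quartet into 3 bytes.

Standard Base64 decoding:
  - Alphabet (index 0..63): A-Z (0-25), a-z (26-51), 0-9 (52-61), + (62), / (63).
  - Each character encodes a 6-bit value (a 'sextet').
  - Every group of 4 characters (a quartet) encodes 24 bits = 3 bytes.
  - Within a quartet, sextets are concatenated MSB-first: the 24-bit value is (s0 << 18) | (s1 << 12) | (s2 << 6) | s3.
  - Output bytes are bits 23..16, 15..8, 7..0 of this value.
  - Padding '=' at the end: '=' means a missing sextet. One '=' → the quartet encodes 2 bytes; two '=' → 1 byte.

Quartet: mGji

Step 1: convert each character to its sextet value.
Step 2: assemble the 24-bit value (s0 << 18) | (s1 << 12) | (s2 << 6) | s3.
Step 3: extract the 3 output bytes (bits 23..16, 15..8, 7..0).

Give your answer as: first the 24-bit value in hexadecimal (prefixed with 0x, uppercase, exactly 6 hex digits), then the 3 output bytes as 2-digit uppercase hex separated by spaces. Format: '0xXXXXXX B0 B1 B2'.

Answer: 0x9868E2 98 68 E2

Derivation:
Sextets: m=38, G=6, j=35, i=34
24-bit: (38<<18) | (6<<12) | (35<<6) | 34
      = 0x980000 | 0x006000 | 0x0008C0 | 0x000022
      = 0x9868E2
Bytes: (v>>16)&0xFF=98, (v>>8)&0xFF=68, v&0xFF=E2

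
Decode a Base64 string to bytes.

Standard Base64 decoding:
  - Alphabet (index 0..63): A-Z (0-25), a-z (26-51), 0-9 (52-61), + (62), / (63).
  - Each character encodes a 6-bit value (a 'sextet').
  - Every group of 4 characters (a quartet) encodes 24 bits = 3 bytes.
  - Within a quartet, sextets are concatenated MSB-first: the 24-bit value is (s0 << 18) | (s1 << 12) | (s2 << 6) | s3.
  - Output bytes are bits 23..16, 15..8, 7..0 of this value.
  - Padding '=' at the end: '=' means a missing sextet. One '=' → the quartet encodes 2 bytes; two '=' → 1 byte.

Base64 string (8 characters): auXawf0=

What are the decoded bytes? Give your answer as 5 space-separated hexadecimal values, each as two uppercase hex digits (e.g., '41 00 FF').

After char 0 ('a'=26): chars_in_quartet=1 acc=0x1A bytes_emitted=0
After char 1 ('u'=46): chars_in_quartet=2 acc=0x6AE bytes_emitted=0
After char 2 ('X'=23): chars_in_quartet=3 acc=0x1AB97 bytes_emitted=0
After char 3 ('a'=26): chars_in_quartet=4 acc=0x6AE5DA -> emit 6A E5 DA, reset; bytes_emitted=3
After char 4 ('w'=48): chars_in_quartet=1 acc=0x30 bytes_emitted=3
After char 5 ('f'=31): chars_in_quartet=2 acc=0xC1F bytes_emitted=3
After char 6 ('0'=52): chars_in_quartet=3 acc=0x307F4 bytes_emitted=3
Padding '=': partial quartet acc=0x307F4 -> emit C1 FD; bytes_emitted=5

Answer: 6A E5 DA C1 FD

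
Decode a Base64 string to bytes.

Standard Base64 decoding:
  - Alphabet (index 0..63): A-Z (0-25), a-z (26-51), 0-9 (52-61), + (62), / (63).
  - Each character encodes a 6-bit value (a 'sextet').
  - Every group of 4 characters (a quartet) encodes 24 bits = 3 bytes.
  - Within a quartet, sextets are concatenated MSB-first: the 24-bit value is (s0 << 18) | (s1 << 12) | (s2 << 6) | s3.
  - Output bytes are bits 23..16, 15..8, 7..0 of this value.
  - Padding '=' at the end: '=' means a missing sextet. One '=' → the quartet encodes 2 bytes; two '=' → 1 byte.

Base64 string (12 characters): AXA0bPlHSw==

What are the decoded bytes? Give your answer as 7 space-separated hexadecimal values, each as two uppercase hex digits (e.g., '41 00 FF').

Answer: 01 70 34 6C F9 47 4B

Derivation:
After char 0 ('A'=0): chars_in_quartet=1 acc=0x0 bytes_emitted=0
After char 1 ('X'=23): chars_in_quartet=2 acc=0x17 bytes_emitted=0
After char 2 ('A'=0): chars_in_quartet=3 acc=0x5C0 bytes_emitted=0
After char 3 ('0'=52): chars_in_quartet=4 acc=0x17034 -> emit 01 70 34, reset; bytes_emitted=3
After char 4 ('b'=27): chars_in_quartet=1 acc=0x1B bytes_emitted=3
After char 5 ('P'=15): chars_in_quartet=2 acc=0x6CF bytes_emitted=3
After char 6 ('l'=37): chars_in_quartet=3 acc=0x1B3E5 bytes_emitted=3
After char 7 ('H'=7): chars_in_quartet=4 acc=0x6CF947 -> emit 6C F9 47, reset; bytes_emitted=6
After char 8 ('S'=18): chars_in_quartet=1 acc=0x12 bytes_emitted=6
After char 9 ('w'=48): chars_in_quartet=2 acc=0x4B0 bytes_emitted=6
Padding '==': partial quartet acc=0x4B0 -> emit 4B; bytes_emitted=7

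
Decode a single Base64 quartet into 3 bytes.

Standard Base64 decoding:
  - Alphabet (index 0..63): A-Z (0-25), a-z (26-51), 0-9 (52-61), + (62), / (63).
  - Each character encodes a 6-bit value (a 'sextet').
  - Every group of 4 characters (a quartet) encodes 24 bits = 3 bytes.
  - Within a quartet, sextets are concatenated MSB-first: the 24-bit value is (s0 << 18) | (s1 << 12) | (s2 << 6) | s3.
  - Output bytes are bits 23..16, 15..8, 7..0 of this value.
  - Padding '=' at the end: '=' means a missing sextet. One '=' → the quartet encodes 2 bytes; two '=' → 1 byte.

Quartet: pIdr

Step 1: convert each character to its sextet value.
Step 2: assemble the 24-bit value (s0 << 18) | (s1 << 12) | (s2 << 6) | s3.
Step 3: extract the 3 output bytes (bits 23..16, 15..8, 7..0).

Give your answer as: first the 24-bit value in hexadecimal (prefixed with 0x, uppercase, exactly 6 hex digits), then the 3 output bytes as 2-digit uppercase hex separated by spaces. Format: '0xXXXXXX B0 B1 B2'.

Answer: 0xA4876B A4 87 6B

Derivation:
Sextets: p=41, I=8, d=29, r=43
24-bit: (41<<18) | (8<<12) | (29<<6) | 43
      = 0xA40000 | 0x008000 | 0x000740 | 0x00002B
      = 0xA4876B
Bytes: (v>>16)&0xFF=A4, (v>>8)&0xFF=87, v&0xFF=6B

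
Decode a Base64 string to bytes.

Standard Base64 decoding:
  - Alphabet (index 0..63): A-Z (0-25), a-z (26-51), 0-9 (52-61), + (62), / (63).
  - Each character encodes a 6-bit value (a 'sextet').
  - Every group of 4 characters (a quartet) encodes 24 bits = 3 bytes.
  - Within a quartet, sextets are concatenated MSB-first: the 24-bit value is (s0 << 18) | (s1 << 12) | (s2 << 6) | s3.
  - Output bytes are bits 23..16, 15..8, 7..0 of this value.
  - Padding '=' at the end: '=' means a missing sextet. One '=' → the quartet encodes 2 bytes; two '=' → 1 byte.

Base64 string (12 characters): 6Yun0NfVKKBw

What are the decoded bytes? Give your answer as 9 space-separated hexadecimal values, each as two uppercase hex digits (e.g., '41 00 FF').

After char 0 ('6'=58): chars_in_quartet=1 acc=0x3A bytes_emitted=0
After char 1 ('Y'=24): chars_in_quartet=2 acc=0xE98 bytes_emitted=0
After char 2 ('u'=46): chars_in_quartet=3 acc=0x3A62E bytes_emitted=0
After char 3 ('n'=39): chars_in_quartet=4 acc=0xE98BA7 -> emit E9 8B A7, reset; bytes_emitted=3
After char 4 ('0'=52): chars_in_quartet=1 acc=0x34 bytes_emitted=3
After char 5 ('N'=13): chars_in_quartet=2 acc=0xD0D bytes_emitted=3
After char 6 ('f'=31): chars_in_quartet=3 acc=0x3435F bytes_emitted=3
After char 7 ('V'=21): chars_in_quartet=4 acc=0xD0D7D5 -> emit D0 D7 D5, reset; bytes_emitted=6
After char 8 ('K'=10): chars_in_quartet=1 acc=0xA bytes_emitted=6
After char 9 ('K'=10): chars_in_quartet=2 acc=0x28A bytes_emitted=6
After char 10 ('B'=1): chars_in_quartet=3 acc=0xA281 bytes_emitted=6
After char 11 ('w'=48): chars_in_quartet=4 acc=0x28A070 -> emit 28 A0 70, reset; bytes_emitted=9

Answer: E9 8B A7 D0 D7 D5 28 A0 70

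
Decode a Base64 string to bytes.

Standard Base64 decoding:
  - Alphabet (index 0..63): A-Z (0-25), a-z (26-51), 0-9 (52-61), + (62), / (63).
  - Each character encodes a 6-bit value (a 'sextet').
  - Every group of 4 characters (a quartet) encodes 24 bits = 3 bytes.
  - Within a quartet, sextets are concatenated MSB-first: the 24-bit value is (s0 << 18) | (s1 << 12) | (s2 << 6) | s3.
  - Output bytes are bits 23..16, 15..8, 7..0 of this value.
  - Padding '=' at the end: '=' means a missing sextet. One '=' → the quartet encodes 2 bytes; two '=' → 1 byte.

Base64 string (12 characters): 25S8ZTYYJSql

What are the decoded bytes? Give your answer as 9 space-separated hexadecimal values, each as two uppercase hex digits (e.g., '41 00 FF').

After char 0 ('2'=54): chars_in_quartet=1 acc=0x36 bytes_emitted=0
After char 1 ('5'=57): chars_in_quartet=2 acc=0xDB9 bytes_emitted=0
After char 2 ('S'=18): chars_in_quartet=3 acc=0x36E52 bytes_emitted=0
After char 3 ('8'=60): chars_in_quartet=4 acc=0xDB94BC -> emit DB 94 BC, reset; bytes_emitted=3
After char 4 ('Z'=25): chars_in_quartet=1 acc=0x19 bytes_emitted=3
After char 5 ('T'=19): chars_in_quartet=2 acc=0x653 bytes_emitted=3
After char 6 ('Y'=24): chars_in_quartet=3 acc=0x194D8 bytes_emitted=3
After char 7 ('Y'=24): chars_in_quartet=4 acc=0x653618 -> emit 65 36 18, reset; bytes_emitted=6
After char 8 ('J'=9): chars_in_quartet=1 acc=0x9 bytes_emitted=6
After char 9 ('S'=18): chars_in_quartet=2 acc=0x252 bytes_emitted=6
After char 10 ('q'=42): chars_in_quartet=3 acc=0x94AA bytes_emitted=6
After char 11 ('l'=37): chars_in_quartet=4 acc=0x252AA5 -> emit 25 2A A5, reset; bytes_emitted=9

Answer: DB 94 BC 65 36 18 25 2A A5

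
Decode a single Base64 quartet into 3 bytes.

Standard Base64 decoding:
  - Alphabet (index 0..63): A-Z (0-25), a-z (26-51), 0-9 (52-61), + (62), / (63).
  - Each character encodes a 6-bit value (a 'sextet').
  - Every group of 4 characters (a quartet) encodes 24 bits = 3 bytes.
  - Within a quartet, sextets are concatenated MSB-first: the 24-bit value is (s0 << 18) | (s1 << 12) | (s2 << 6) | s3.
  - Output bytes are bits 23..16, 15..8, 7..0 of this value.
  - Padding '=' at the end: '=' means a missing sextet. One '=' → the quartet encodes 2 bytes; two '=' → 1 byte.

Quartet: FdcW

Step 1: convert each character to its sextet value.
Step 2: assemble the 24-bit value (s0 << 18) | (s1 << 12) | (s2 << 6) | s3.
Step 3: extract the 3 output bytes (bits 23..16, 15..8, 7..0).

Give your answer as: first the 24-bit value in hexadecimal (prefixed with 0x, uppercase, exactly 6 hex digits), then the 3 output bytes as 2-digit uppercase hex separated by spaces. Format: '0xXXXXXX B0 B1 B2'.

Answer: 0x15D716 15 D7 16

Derivation:
Sextets: F=5, d=29, c=28, W=22
24-bit: (5<<18) | (29<<12) | (28<<6) | 22
      = 0x140000 | 0x01D000 | 0x000700 | 0x000016
      = 0x15D716
Bytes: (v>>16)&0xFF=15, (v>>8)&0xFF=D7, v&0xFF=16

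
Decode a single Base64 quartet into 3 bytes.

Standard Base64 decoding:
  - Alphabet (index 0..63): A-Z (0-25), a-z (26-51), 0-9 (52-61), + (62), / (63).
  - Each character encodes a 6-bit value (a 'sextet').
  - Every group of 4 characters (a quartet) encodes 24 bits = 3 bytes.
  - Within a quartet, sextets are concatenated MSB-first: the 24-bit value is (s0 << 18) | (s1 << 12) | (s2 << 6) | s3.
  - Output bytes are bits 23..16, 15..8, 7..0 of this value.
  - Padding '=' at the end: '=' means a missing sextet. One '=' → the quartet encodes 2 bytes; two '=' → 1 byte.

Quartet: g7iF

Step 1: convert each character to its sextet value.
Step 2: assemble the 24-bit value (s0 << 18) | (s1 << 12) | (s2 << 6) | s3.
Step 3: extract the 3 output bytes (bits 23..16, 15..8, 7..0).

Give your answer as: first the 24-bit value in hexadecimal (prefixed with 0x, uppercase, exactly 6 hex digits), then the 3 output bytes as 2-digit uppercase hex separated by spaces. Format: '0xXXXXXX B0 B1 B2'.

Answer: 0x83B885 83 B8 85

Derivation:
Sextets: g=32, 7=59, i=34, F=5
24-bit: (32<<18) | (59<<12) | (34<<6) | 5
      = 0x800000 | 0x03B000 | 0x000880 | 0x000005
      = 0x83B885
Bytes: (v>>16)&0xFF=83, (v>>8)&0xFF=B8, v&0xFF=85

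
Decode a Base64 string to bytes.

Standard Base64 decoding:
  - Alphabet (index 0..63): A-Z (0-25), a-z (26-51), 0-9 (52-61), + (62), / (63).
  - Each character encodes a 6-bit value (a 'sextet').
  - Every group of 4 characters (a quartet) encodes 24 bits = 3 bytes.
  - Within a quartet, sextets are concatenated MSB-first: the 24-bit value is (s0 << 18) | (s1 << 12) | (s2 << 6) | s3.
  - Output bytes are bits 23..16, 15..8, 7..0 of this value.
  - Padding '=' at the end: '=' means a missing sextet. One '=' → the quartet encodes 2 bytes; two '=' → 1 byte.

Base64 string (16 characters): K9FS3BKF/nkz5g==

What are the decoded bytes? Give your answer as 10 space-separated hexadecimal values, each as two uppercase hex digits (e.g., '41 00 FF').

After char 0 ('K'=10): chars_in_quartet=1 acc=0xA bytes_emitted=0
After char 1 ('9'=61): chars_in_quartet=2 acc=0x2BD bytes_emitted=0
After char 2 ('F'=5): chars_in_quartet=3 acc=0xAF45 bytes_emitted=0
After char 3 ('S'=18): chars_in_quartet=4 acc=0x2BD152 -> emit 2B D1 52, reset; bytes_emitted=3
After char 4 ('3'=55): chars_in_quartet=1 acc=0x37 bytes_emitted=3
After char 5 ('B'=1): chars_in_quartet=2 acc=0xDC1 bytes_emitted=3
After char 6 ('K'=10): chars_in_quartet=3 acc=0x3704A bytes_emitted=3
After char 7 ('F'=5): chars_in_quartet=4 acc=0xDC1285 -> emit DC 12 85, reset; bytes_emitted=6
After char 8 ('/'=63): chars_in_quartet=1 acc=0x3F bytes_emitted=6
After char 9 ('n'=39): chars_in_quartet=2 acc=0xFE7 bytes_emitted=6
After char 10 ('k'=36): chars_in_quartet=3 acc=0x3F9E4 bytes_emitted=6
After char 11 ('z'=51): chars_in_quartet=4 acc=0xFE7933 -> emit FE 79 33, reset; bytes_emitted=9
After char 12 ('5'=57): chars_in_quartet=1 acc=0x39 bytes_emitted=9
After char 13 ('g'=32): chars_in_quartet=2 acc=0xE60 bytes_emitted=9
Padding '==': partial quartet acc=0xE60 -> emit E6; bytes_emitted=10

Answer: 2B D1 52 DC 12 85 FE 79 33 E6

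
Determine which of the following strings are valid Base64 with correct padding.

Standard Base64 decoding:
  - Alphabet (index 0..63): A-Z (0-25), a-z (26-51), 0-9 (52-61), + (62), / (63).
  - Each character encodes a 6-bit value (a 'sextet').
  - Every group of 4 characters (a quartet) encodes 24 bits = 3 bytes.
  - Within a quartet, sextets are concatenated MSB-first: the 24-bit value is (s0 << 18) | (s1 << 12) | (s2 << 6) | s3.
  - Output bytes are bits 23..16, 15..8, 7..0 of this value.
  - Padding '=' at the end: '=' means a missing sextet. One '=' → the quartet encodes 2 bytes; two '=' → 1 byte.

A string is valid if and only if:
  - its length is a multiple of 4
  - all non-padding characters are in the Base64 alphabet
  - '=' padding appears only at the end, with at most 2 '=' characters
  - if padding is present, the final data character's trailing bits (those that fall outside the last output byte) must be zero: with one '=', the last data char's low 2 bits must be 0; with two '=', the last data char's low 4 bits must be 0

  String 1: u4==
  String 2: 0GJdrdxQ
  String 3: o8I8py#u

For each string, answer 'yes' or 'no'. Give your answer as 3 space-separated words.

String 1: 'u4==' → invalid (bad trailing bits)
String 2: '0GJdrdxQ' → valid
String 3: 'o8I8py#u' → invalid (bad char(s): ['#'])

Answer: no yes no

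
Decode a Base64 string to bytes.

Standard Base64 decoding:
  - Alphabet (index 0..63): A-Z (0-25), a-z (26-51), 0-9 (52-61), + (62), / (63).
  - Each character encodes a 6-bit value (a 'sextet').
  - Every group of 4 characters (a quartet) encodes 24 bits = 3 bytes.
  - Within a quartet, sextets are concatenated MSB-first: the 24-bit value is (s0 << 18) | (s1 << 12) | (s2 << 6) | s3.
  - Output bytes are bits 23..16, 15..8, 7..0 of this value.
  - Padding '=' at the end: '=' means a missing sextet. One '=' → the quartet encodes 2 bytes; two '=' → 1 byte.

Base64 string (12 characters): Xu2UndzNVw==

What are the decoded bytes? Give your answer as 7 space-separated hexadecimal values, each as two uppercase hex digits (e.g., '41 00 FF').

Answer: 5E ED 94 9D DC CD 57

Derivation:
After char 0 ('X'=23): chars_in_quartet=1 acc=0x17 bytes_emitted=0
After char 1 ('u'=46): chars_in_quartet=2 acc=0x5EE bytes_emitted=0
After char 2 ('2'=54): chars_in_quartet=3 acc=0x17BB6 bytes_emitted=0
After char 3 ('U'=20): chars_in_quartet=4 acc=0x5EED94 -> emit 5E ED 94, reset; bytes_emitted=3
After char 4 ('n'=39): chars_in_quartet=1 acc=0x27 bytes_emitted=3
After char 5 ('d'=29): chars_in_quartet=2 acc=0x9DD bytes_emitted=3
After char 6 ('z'=51): chars_in_quartet=3 acc=0x27773 bytes_emitted=3
After char 7 ('N'=13): chars_in_quartet=4 acc=0x9DDCCD -> emit 9D DC CD, reset; bytes_emitted=6
After char 8 ('V'=21): chars_in_quartet=1 acc=0x15 bytes_emitted=6
After char 9 ('w'=48): chars_in_quartet=2 acc=0x570 bytes_emitted=6
Padding '==': partial quartet acc=0x570 -> emit 57; bytes_emitted=7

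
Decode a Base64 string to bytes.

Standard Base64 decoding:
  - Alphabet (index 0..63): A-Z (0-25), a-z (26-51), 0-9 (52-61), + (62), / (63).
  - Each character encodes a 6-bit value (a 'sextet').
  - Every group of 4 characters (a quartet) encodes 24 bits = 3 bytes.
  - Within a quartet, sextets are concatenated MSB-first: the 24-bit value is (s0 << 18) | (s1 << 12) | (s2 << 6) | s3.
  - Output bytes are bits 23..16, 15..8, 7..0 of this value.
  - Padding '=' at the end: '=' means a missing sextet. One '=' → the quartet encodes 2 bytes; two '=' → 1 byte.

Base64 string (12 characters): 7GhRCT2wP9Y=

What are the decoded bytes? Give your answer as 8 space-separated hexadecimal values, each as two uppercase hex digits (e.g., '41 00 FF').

Answer: EC 68 51 09 3D B0 3F D6

Derivation:
After char 0 ('7'=59): chars_in_quartet=1 acc=0x3B bytes_emitted=0
After char 1 ('G'=6): chars_in_quartet=2 acc=0xEC6 bytes_emitted=0
After char 2 ('h'=33): chars_in_quartet=3 acc=0x3B1A1 bytes_emitted=0
After char 3 ('R'=17): chars_in_quartet=4 acc=0xEC6851 -> emit EC 68 51, reset; bytes_emitted=3
After char 4 ('C'=2): chars_in_quartet=1 acc=0x2 bytes_emitted=3
After char 5 ('T'=19): chars_in_quartet=2 acc=0x93 bytes_emitted=3
After char 6 ('2'=54): chars_in_quartet=3 acc=0x24F6 bytes_emitted=3
After char 7 ('w'=48): chars_in_quartet=4 acc=0x93DB0 -> emit 09 3D B0, reset; bytes_emitted=6
After char 8 ('P'=15): chars_in_quartet=1 acc=0xF bytes_emitted=6
After char 9 ('9'=61): chars_in_quartet=2 acc=0x3FD bytes_emitted=6
After char 10 ('Y'=24): chars_in_quartet=3 acc=0xFF58 bytes_emitted=6
Padding '=': partial quartet acc=0xFF58 -> emit 3F D6; bytes_emitted=8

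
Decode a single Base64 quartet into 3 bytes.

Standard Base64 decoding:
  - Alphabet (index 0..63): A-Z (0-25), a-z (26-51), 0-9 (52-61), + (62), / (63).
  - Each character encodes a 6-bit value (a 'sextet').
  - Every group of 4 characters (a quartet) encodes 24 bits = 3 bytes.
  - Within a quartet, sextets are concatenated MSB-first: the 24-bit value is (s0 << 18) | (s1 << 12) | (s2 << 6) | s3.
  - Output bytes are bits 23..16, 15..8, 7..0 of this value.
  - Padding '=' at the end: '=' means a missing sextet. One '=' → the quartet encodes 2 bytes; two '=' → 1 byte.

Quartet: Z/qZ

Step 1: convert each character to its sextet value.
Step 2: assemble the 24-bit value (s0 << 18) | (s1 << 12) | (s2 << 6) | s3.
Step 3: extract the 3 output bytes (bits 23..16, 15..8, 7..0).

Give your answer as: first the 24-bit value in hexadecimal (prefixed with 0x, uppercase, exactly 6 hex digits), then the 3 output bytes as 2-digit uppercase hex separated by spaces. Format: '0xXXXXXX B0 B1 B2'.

Answer: 0x67FA99 67 FA 99

Derivation:
Sextets: Z=25, /=63, q=42, Z=25
24-bit: (25<<18) | (63<<12) | (42<<6) | 25
      = 0x640000 | 0x03F000 | 0x000A80 | 0x000019
      = 0x67FA99
Bytes: (v>>16)&0xFF=67, (v>>8)&0xFF=FA, v&0xFF=99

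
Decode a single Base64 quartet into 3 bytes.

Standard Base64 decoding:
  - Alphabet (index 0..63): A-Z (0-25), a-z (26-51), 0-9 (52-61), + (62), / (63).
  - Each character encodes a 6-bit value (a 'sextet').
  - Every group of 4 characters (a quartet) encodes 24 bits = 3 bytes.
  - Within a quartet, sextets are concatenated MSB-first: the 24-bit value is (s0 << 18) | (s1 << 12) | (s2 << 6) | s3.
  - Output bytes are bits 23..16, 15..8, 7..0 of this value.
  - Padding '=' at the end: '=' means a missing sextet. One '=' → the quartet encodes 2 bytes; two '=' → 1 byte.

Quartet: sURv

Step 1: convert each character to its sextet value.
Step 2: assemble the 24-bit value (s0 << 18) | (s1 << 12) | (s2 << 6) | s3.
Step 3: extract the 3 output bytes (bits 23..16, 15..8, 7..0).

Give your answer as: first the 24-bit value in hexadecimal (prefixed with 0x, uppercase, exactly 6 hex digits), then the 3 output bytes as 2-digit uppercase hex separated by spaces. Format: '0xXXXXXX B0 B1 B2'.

Sextets: s=44, U=20, R=17, v=47
24-bit: (44<<18) | (20<<12) | (17<<6) | 47
      = 0xB00000 | 0x014000 | 0x000440 | 0x00002F
      = 0xB1446F
Bytes: (v>>16)&0xFF=B1, (v>>8)&0xFF=44, v&0xFF=6F

Answer: 0xB1446F B1 44 6F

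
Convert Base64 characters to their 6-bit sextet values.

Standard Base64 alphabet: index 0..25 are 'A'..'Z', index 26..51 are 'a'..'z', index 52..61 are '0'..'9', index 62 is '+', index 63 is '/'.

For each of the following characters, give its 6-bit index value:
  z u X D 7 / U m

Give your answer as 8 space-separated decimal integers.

'z': a..z range, 26 + ord('z') − ord('a') = 51
'u': a..z range, 26 + ord('u') − ord('a') = 46
'X': A..Z range, ord('X') − ord('A') = 23
'D': A..Z range, ord('D') − ord('A') = 3
'7': 0..9 range, 52 + ord('7') − ord('0') = 59
'/': index 63
'U': A..Z range, ord('U') − ord('A') = 20
'm': a..z range, 26 + ord('m') − ord('a') = 38

Answer: 51 46 23 3 59 63 20 38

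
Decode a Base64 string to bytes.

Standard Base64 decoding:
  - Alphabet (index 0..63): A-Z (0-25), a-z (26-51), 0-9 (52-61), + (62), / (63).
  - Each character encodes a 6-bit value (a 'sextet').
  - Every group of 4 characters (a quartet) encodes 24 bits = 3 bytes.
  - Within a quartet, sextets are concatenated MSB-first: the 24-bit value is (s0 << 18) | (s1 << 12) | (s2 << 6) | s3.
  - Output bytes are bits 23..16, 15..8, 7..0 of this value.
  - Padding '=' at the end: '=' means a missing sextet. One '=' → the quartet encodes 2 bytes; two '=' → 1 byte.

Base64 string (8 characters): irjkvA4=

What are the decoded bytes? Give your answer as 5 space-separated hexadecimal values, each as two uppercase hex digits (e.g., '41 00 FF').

Answer: 8A B8 E4 BC 0E

Derivation:
After char 0 ('i'=34): chars_in_quartet=1 acc=0x22 bytes_emitted=0
After char 1 ('r'=43): chars_in_quartet=2 acc=0x8AB bytes_emitted=0
After char 2 ('j'=35): chars_in_quartet=3 acc=0x22AE3 bytes_emitted=0
After char 3 ('k'=36): chars_in_quartet=4 acc=0x8AB8E4 -> emit 8A B8 E4, reset; bytes_emitted=3
After char 4 ('v'=47): chars_in_quartet=1 acc=0x2F bytes_emitted=3
After char 5 ('A'=0): chars_in_quartet=2 acc=0xBC0 bytes_emitted=3
After char 6 ('4'=56): chars_in_quartet=3 acc=0x2F038 bytes_emitted=3
Padding '=': partial quartet acc=0x2F038 -> emit BC 0E; bytes_emitted=5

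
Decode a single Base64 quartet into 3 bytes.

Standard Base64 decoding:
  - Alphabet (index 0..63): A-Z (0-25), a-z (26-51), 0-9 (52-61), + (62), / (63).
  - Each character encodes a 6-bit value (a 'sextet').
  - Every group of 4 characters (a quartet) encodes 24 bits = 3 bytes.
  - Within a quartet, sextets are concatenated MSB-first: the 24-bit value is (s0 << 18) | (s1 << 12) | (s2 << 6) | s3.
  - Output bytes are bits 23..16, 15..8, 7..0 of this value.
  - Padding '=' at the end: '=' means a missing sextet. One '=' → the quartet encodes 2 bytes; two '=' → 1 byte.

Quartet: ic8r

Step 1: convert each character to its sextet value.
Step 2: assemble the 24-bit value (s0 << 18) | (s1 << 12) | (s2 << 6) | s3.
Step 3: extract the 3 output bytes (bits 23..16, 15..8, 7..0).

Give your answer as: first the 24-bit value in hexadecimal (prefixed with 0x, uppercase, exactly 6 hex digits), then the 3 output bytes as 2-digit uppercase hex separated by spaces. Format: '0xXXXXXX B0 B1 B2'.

Answer: 0x89CF2B 89 CF 2B

Derivation:
Sextets: i=34, c=28, 8=60, r=43
24-bit: (34<<18) | (28<<12) | (60<<6) | 43
      = 0x880000 | 0x01C000 | 0x000F00 | 0x00002B
      = 0x89CF2B
Bytes: (v>>16)&0xFF=89, (v>>8)&0xFF=CF, v&0xFF=2B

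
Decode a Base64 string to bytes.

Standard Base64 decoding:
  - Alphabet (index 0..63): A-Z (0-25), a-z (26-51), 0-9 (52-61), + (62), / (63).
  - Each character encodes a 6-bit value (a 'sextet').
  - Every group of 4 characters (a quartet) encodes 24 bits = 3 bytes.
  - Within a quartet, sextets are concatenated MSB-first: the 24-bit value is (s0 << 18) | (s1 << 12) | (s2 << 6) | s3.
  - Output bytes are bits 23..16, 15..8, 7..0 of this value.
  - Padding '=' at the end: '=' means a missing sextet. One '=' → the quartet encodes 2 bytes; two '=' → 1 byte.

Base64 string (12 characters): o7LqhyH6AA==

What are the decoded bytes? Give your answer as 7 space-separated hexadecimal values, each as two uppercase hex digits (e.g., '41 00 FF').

Answer: A3 B2 EA 87 21 FA 00

Derivation:
After char 0 ('o'=40): chars_in_quartet=1 acc=0x28 bytes_emitted=0
After char 1 ('7'=59): chars_in_quartet=2 acc=0xA3B bytes_emitted=0
After char 2 ('L'=11): chars_in_quartet=3 acc=0x28ECB bytes_emitted=0
After char 3 ('q'=42): chars_in_quartet=4 acc=0xA3B2EA -> emit A3 B2 EA, reset; bytes_emitted=3
After char 4 ('h'=33): chars_in_quartet=1 acc=0x21 bytes_emitted=3
After char 5 ('y'=50): chars_in_quartet=2 acc=0x872 bytes_emitted=3
After char 6 ('H'=7): chars_in_quartet=3 acc=0x21C87 bytes_emitted=3
After char 7 ('6'=58): chars_in_quartet=4 acc=0x8721FA -> emit 87 21 FA, reset; bytes_emitted=6
After char 8 ('A'=0): chars_in_quartet=1 acc=0x0 bytes_emitted=6
After char 9 ('A'=0): chars_in_quartet=2 acc=0x0 bytes_emitted=6
Padding '==': partial quartet acc=0x0 -> emit 00; bytes_emitted=7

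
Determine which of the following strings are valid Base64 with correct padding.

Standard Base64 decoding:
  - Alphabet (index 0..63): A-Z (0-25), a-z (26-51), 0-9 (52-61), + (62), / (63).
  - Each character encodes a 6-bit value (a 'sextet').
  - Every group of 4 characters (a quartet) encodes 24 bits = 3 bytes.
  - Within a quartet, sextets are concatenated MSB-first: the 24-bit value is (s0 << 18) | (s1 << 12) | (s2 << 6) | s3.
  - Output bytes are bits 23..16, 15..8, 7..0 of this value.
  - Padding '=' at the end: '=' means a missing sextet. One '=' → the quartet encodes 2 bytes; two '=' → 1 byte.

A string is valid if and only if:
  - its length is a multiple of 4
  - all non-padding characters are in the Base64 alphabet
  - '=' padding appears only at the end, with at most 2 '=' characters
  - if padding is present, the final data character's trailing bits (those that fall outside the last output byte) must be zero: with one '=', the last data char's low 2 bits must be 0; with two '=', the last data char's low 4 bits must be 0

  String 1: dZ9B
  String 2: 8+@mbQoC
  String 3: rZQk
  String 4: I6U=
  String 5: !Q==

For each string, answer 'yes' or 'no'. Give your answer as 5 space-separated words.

String 1: 'dZ9B' → valid
String 2: '8+@mbQoC' → invalid (bad char(s): ['@'])
String 3: 'rZQk' → valid
String 4: 'I6U=' → valid
String 5: '!Q==' → invalid (bad char(s): ['!'])

Answer: yes no yes yes no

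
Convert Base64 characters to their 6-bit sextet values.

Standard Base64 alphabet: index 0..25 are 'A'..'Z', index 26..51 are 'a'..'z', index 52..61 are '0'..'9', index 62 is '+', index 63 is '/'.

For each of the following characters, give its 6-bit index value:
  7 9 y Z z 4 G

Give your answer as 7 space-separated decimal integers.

Answer: 59 61 50 25 51 56 6

Derivation:
'7': 0..9 range, 52 + ord('7') − ord('0') = 59
'9': 0..9 range, 52 + ord('9') − ord('0') = 61
'y': a..z range, 26 + ord('y') − ord('a') = 50
'Z': A..Z range, ord('Z') − ord('A') = 25
'z': a..z range, 26 + ord('z') − ord('a') = 51
'4': 0..9 range, 52 + ord('4') − ord('0') = 56
'G': A..Z range, ord('G') − ord('A') = 6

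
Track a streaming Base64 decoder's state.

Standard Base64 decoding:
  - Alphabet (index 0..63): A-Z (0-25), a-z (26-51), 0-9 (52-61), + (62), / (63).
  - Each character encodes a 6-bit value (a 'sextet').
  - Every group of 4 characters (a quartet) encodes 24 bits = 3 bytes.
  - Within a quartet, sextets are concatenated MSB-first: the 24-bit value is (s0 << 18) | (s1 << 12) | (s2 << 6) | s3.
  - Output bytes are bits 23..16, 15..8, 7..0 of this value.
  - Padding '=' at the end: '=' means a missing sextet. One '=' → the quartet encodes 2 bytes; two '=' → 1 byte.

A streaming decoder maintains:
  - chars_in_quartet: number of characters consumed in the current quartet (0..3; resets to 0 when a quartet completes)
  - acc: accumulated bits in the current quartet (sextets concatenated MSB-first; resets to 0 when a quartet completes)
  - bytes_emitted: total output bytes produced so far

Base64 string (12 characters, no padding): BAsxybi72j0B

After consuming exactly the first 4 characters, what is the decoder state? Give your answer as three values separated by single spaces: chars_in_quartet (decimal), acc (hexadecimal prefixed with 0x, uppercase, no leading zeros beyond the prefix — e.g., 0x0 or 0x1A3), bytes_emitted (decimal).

After char 0 ('B'=1): chars_in_quartet=1 acc=0x1 bytes_emitted=0
After char 1 ('A'=0): chars_in_quartet=2 acc=0x40 bytes_emitted=0
After char 2 ('s'=44): chars_in_quartet=3 acc=0x102C bytes_emitted=0
After char 3 ('x'=49): chars_in_quartet=4 acc=0x40B31 -> emit 04 0B 31, reset; bytes_emitted=3

Answer: 0 0x0 3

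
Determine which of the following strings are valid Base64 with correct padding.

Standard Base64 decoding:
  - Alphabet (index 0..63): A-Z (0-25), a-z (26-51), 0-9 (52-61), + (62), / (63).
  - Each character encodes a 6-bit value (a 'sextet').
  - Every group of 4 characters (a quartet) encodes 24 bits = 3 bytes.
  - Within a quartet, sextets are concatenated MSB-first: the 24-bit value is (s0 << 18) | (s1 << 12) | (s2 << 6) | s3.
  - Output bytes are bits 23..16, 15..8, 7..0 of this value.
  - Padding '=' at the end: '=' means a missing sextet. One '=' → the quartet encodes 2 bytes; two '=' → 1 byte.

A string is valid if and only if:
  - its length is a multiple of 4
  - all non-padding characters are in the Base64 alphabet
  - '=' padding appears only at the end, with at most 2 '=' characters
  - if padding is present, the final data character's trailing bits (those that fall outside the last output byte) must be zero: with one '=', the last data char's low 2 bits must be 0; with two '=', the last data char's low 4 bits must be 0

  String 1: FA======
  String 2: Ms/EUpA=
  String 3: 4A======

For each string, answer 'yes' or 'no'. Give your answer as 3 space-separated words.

Answer: no yes no

Derivation:
String 1: 'FA======' → invalid (6 pad chars (max 2))
String 2: 'Ms/EUpA=' → valid
String 3: '4A======' → invalid (6 pad chars (max 2))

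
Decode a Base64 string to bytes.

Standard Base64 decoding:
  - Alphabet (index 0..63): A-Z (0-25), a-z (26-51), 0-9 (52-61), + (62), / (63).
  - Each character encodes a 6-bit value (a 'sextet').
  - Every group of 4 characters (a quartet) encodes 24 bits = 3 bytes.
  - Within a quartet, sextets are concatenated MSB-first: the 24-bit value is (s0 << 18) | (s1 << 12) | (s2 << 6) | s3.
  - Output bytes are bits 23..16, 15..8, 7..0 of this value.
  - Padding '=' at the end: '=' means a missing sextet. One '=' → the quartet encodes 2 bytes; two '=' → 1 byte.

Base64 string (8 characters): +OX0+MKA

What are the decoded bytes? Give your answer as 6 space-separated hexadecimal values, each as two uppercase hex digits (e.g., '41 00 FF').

Answer: F8 E5 F4 F8 C2 80

Derivation:
After char 0 ('+'=62): chars_in_quartet=1 acc=0x3E bytes_emitted=0
After char 1 ('O'=14): chars_in_quartet=2 acc=0xF8E bytes_emitted=0
After char 2 ('X'=23): chars_in_quartet=3 acc=0x3E397 bytes_emitted=0
After char 3 ('0'=52): chars_in_quartet=4 acc=0xF8E5F4 -> emit F8 E5 F4, reset; bytes_emitted=3
After char 4 ('+'=62): chars_in_quartet=1 acc=0x3E bytes_emitted=3
After char 5 ('M'=12): chars_in_quartet=2 acc=0xF8C bytes_emitted=3
After char 6 ('K'=10): chars_in_quartet=3 acc=0x3E30A bytes_emitted=3
After char 7 ('A'=0): chars_in_quartet=4 acc=0xF8C280 -> emit F8 C2 80, reset; bytes_emitted=6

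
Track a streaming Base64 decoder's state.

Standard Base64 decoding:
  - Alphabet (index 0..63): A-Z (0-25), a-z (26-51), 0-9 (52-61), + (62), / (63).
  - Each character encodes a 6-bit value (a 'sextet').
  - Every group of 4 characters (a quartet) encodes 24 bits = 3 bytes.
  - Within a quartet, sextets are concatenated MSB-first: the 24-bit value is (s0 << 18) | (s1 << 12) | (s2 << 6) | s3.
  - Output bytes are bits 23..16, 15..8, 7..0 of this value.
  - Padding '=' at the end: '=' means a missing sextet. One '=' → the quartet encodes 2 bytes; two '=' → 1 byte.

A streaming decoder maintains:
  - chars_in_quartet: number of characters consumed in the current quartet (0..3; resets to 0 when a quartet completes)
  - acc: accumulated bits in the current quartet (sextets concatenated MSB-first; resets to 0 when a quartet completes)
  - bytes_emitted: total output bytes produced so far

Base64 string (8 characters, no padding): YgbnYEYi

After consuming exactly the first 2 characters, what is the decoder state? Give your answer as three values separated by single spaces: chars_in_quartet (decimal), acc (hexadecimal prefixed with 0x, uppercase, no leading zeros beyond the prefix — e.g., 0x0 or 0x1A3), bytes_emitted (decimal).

After char 0 ('Y'=24): chars_in_quartet=1 acc=0x18 bytes_emitted=0
After char 1 ('g'=32): chars_in_quartet=2 acc=0x620 bytes_emitted=0

Answer: 2 0x620 0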